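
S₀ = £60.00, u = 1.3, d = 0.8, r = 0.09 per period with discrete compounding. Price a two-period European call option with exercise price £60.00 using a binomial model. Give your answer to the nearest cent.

£12.71

Risk-neutral probability p = (1 + 0.09 − 0.8)/(1.3 − 0.8) = 0.2900/0.5000 = 0.5800
Terminal stock prices: S_uu = 101.4, S_ud = 62.4, S_dd = 38.4
Terminal payoffs (S − K): max(41.4, 0) = 41.4, max(2.4, 0) = 2.4, max(-21.6, 0) = 0
Node u (S = 78): V_u = 1/1.09·[0.5800·41.4000 + 0.4200·2.4000] = 22.9541
Node d (S = 48): V_d = 1/1.09·[0.5800·2.4000 + 0.4200·0.0000] = 1.2771
Node 0 (S = 60): V_0 = 1/1.09·[0.5800·22.9541 + 0.4200·1.2771] = 12.7062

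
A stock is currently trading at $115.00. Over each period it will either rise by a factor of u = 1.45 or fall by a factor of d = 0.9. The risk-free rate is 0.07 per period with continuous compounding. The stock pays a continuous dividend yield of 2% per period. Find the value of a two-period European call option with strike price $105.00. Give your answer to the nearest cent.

$24.62

Per-period risk-free factor R = e^0.07 = 1.0725; dividend-adjusted growth = e^(0.07−0.02) = 1.0513.
Risk-neutral probability p = (1.0513 − 0.9)/(1.45 − 0.9) = 0.1513/0.5500 = 0.2750
Terminal stock prices: S_uu = 241.8, S_ud = 150.1, S_dd = 93.15
Terminal payoffs (S − K): max(136.8, 0) = 136.8, max(45.08, 0) = 45.08, max(-11.85, 0) = 0
Node u (S = 166.8): V_u = e^(−0.07)·[0.2750·136.7875 + 0.7250·45.0750] = 65.5468
Node d (S = 103.5): V_d = e^(−0.07)·[0.2750·45.0750 + 0.7250·0.0000] = 11.5592
Node 0 (S = 115): V_0 = e^(−0.07)·[0.2750·65.5468 + 0.7250·11.5592] = 24.6225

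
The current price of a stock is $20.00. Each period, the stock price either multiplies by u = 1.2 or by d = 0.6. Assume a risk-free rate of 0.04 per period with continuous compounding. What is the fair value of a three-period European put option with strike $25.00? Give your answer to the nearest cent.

$5.54

Risk-neutral probability p = (e^0.04 − 0.6)/(1.2 − 0.6) = 0.4408/0.6000 = 0.7347
Terminal stock prices: S_uuu = 34.56, S_uud = 17.28, S_udd = 8.64, S_ddd = 4.32
Terminal payoffs (K − S): max(-9.56, 0) = 0, max(7.72, 0) = 7.72, max(16.36, 0) = 16.36, max(20.68, 0) = 20.68
Node uu (S = 28.8): V_uu = e^(−0.04)·[0.7347·0.0000 + 0.2653·7.7200] = 1.9679
Node ud (S = 14.4): V_ud = e^(−0.04)·[0.7347·7.7200 + 0.2653·16.3600] = 9.6197
Node dd (S = 7.2): V_dd = e^(−0.04)·[0.7347·16.3600 + 0.2653·20.6800] = 16.8197
Node u (S = 24): V_u = e^(−0.04)·[0.7347·1.9679 + 0.2653·9.6197] = 3.8413
Node d (S = 12): V_d = e^(−0.04)·[0.7347·9.6197 + 0.2653·16.8197] = 11.0779
Node 0 (S = 20): V_0 = e^(−0.04)·[0.7347·3.8413 + 0.2653·11.0779] = 5.5354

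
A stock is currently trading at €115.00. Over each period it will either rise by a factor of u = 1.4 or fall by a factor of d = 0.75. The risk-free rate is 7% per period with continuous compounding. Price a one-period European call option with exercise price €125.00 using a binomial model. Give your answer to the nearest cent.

€16.65

Risk-neutral probability p = (e^0.07 − 0.75)/(1.4 − 0.75) = 0.3225/0.6500 = 0.4962
Terminal stock prices: S_u = 161, S_d = 86.25
Terminal payoffs (S − K): max(36, 0) = 36, max(-38.75, 0) = 0
Node 0 (S = 115): V_0 = e^(−0.07)·[0.4962·36.0000 + 0.5038·0.0000] = 16.6544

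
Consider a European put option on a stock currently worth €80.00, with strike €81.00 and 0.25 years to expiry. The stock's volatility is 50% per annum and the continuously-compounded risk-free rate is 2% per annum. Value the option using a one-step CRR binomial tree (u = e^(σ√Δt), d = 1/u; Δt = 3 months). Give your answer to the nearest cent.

€10.27

CRR parameters: u = e^(σ√Δt) = e^(0.5·√0.25) = 1.2840, d = 1/u = 0.7788
Per-period rate: rΔt = 0.02·0.25 = 0.005, so R = e^0.005 = 1.0050
Risk-neutral probability p = (e^0.005 − 0.7788)/(1.2840 − 0.7788) = 0.2262/0.5052 = 0.4477
Terminal stock prices: S_u = 102.7, S_d = 62.3
Terminal payoffs (K − S): max(-21.72, 0) = 0, max(18.7, 0) = 18.7
Node 0 (S = 80): V_0 = e^(−0.005)·[0.4477·0.0000 + 0.5523·18.6959] = 10.2734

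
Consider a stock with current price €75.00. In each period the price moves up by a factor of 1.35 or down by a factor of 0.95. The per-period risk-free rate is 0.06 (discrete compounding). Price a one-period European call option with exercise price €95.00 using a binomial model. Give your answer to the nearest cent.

Risk-neutral probability p = (1 + 0.06 − 0.95)/(1.35 − 0.95) = 0.1100/0.4000 = 0.2750
Terminal stock prices: S_u = 101.2, S_d = 71.25
Terminal payoffs (S − K): max(6.25, 0) = 6.25, max(-23.75, 0) = 0
Node 0 (S = 75): V_0 = 1/1.06·[0.2750·6.2500 + 0.7250·0.0000] = 1.6215

€1.62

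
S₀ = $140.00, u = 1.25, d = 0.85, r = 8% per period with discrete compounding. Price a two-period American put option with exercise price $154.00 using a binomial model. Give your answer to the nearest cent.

Risk-neutral probability p = (1 + 0.08 − 0.85)/(1.25 − 0.85) = 0.2300/0.4000 = 0.5750
Terminal stock prices: S_uu = 218.8, S_ud = 148.8, S_dd = 101.1
Terminal payoffs (K − S): max(-64.75, 0) = 0, max(5.25, 0) = 5.25, max(52.85, 0) = 52.85
Node u (S = 175): continuation = 1/1.08·[0.5750·0.0000 + 0.4250·5.2500] = 2.0660; exercise value = 0.0000 ≤ continuation, so V_u = 2.0660
Node d (S = 119): continuation = 1/1.08·[0.5750·5.2500 + 0.4250·52.8500] = 23.5926; exercise value = 35.0000 > continuation, so V_d = 35.0000 (exercise)
Node 0 (S = 140): continuation = 1/1.08·[0.5750·2.0660 + 0.4250·35.0000] = 14.8731; exercise value = 14.0000 ≤ continuation, so V_0 = 14.8731

$14.87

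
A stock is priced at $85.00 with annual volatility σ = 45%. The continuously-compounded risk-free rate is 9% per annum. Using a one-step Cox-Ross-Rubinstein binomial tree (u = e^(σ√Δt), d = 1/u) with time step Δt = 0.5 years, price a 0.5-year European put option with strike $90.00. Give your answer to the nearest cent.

CRR parameters: u = e^(σ√Δt) = e^(0.45·√0.5) = 1.3746, d = 1/u = 0.7275
Per-period rate: rΔt = 0.09·0.5 = 0.045, so R = e^0.045 = 1.0460
Risk-neutral probability p = (e^0.045 − 0.7275)/(1.3746 − 0.7275) = 0.3186/0.6472 = 0.4922
Terminal stock prices: S_u = 116.8, S_d = 61.83
Terminal payoffs (K − S): max(-26.85, 0) = 0, max(28.17, 0) = 28.17
Node 0 (S = 85): V_0 = e^(−0.045)·[0.4922·0.0000 + 0.5078·28.1660] = 13.6724

$13.67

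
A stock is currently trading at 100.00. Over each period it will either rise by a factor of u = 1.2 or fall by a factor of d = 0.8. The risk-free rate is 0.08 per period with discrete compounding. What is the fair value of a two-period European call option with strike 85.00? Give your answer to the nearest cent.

Risk-neutral probability p = (1 + 0.08 − 0.8)/(1.2 − 0.8) = 0.2800/0.4000 = 0.7000
Terminal stock prices: S_uu = 144, S_ud = 96, S_dd = 64
Terminal payoffs (S − K): max(59, 0) = 59, max(11, 0) = 11, max(-21, 0) = 0
Node u (S = 120): V_u = 1/1.08·[0.7000·59.0000 + 0.3000·11.0000] = 41.2963
Node d (S = 80): V_d = 1/1.08·[0.7000·11.0000 + 0.3000·0.0000] = 7.1296
Node 0 (S = 100): V_0 = 1/1.08·[0.7000·41.2963 + 0.3000·7.1296] = 28.7466

28.75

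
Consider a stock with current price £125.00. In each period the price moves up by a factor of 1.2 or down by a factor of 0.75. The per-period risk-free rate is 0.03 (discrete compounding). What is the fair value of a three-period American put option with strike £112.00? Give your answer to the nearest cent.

£10.10

Risk-neutral probability p = (1 + 0.03 − 0.75)/(1.2 − 0.75) = 0.2800/0.4500 = 0.6222
Terminal stock prices: S_uuu = 216, S_uud = 135, S_udd = 84.38, S_ddd = 52.73
Terminal payoffs (K − S): max(-104, 0) = 0, max(-23, 0) = 0, max(27.62, 0) = 27.62, max(59.27, 0) = 59.27
Node uu (S = 180): continuation = 1/1.03·[0.6222·0.0000 + 0.3778·0.0000] = 0.0000; exercise value = 0.0000 ≤ continuation, so V_uu = 0.0000
Node ud (S = 112.5): continuation = 1/1.03·[0.6222·0.0000 + 0.3778·27.6250] = 10.1321; exercise value = 0.0000 ≤ continuation, so V_ud = 10.1321
Node dd (S = 70.31): continuation = 1/1.03·[0.6222·27.6250 + 0.3778·59.2656] = 38.4254; exercise value = 41.6875 > continuation, so V_dd = 41.6875 (exercise)
Node u (S = 150): continuation = 1/1.03·[0.6222·0.0000 + 0.3778·10.1321] = 3.7162; exercise value = 0.0000 ≤ continuation, so V_u = 3.7162
Node d (S = 93.75): continuation = 1/1.03·[0.6222·10.1321 + 0.3778·41.6875] = 21.4107; exercise value = 18.2500 ≤ continuation, so V_d = 21.4107
Node 0 (S = 125): continuation = 1/1.03·[0.6222·3.7162 + 0.3778·21.4107] = 10.0979; exercise value = 0.0000 ≤ continuation, so V_0 = 10.0979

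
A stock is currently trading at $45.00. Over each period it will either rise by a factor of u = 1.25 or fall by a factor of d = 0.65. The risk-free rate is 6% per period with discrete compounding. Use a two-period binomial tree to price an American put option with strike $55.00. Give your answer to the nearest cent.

$11.24

Risk-neutral probability p = (1 + 0.06 − 0.65)/(1.25 − 0.65) = 0.4100/0.6000 = 0.6833
Terminal stock prices: S_uu = 70.31, S_ud = 36.56, S_dd = 19.01
Terminal payoffs (K − S): max(-15.31, 0) = 0, max(18.44, 0) = 18.44, max(35.99, 0) = 35.99
Node u (S = 56.25): continuation = 1/1.06·[0.6833·0.0000 + 0.3167·18.4375] = 5.5081; exercise value = 0.0000 ≤ continuation, so V_u = 5.5081
Node d (S = 29.25): continuation = 1/1.06·[0.6833·18.4375 + 0.3167·35.9875] = 22.6368; exercise value = 25.7500 > continuation, so V_d = 25.7500 (exercise)
Node 0 (S = 45): continuation = 1/1.06·[0.6833·5.5081 + 0.3167·25.7500] = 11.2434; exercise value = 10.0000 ≤ continuation, so V_0 = 11.2434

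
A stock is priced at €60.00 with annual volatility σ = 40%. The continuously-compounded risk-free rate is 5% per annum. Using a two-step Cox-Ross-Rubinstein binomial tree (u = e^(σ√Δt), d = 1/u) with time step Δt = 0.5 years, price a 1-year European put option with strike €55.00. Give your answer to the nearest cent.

€5.51

CRR parameters: u = e^(σ√Δt) = e^(0.4·√0.5) = 1.3269, d = 1/u = 0.7536
Per-period rate: rΔt = 0.05·0.5 = 0.025, so R = e^0.025 = 1.0253
Risk-neutral probability p = (e^0.025 − 0.7536)/(1.3269 − 0.7536) = 0.2717/0.5733 = 0.4739
Terminal stock prices: S_uu = 105.6, S_ud = 60, S_dd = 34.08
Terminal payoffs (K − S): max(-50.64, 0) = 0, max(-5, 0) = 0, max(20.92, 0) = 20.92
Node u (S = 79.61): V_u = e^(−0.025)·[0.4739·0.0000 + 0.5261·0.0000] = 0.0000
Node d (S = 45.22): V_d = e^(−0.025)·[0.4739·0.0000 + 0.5261·20.9218] = 10.7348
Node 0 (S = 60): V_0 = e^(−0.025)·[0.4739·0.0000 + 0.5261·10.7348] = 5.5080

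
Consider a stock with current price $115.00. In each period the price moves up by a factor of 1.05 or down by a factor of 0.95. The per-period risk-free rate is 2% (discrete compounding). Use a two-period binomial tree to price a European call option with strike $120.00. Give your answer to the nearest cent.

Risk-neutral probability p = (1 + 0.02 − 0.95)/(1.05 − 0.95) = 0.0700/0.1000 = 0.7000
Terminal stock prices: S_uu = 126.8, S_ud = 114.7, S_dd = 103.8
Terminal payoffs (S − K): max(6.788, 0) = 6.788, max(-5.288, 0) = 0, max(-16.21, 0) = 0
Node u (S = 120.8): V_u = 1/1.02·[0.7000·6.7875 + 0.3000·0.0000] = 4.6581
Node d (S = 109.2): V_d = 1/1.02·[0.7000·0.0000 + 0.3000·0.0000] = 0.0000
Node 0 (S = 115): V_0 = 1/1.02·[0.7000·4.6581 + 0.3000·0.0000] = 3.1967

$3.20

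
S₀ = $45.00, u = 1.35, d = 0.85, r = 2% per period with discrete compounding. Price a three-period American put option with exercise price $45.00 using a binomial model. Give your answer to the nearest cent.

Risk-neutral probability p = (1 + 0.02 − 0.85)/(1.35 − 0.85) = 0.1700/0.5000 = 0.3400
Terminal stock prices: S_uuu = 110.7, S_uud = 69.71, S_udd = 43.89, S_ddd = 27.64
Terminal payoffs (K − S): max(-65.72, 0) = 0, max(-24.71, 0) = 0, max(1.108, 0) = 1.108, max(17.36, 0) = 17.36
Node uu (S = 82.01): continuation = 1/1.02·[0.3400·0.0000 + 0.6600·0.0000] = 0.0000; exercise value = 0.0000 ≤ continuation, so V_uu = 0.0000
Node ud (S = 51.64): continuation = 1/1.02·[0.3400·0.0000 + 0.6600·1.1081] = 0.7170; exercise value = 0.0000 ≤ continuation, so V_ud = 0.7170
Node dd (S = 32.51): continuation = 1/1.02·[0.3400·1.1081 + 0.6600·17.3644] = 11.6051; exercise value = 12.4875 > continuation, so V_dd = 12.4875 (exercise)
Node u (S = 60.75): continuation = 1/1.02·[0.3400·0.0000 + 0.6600·0.7170] = 0.4640; exercise value = 0.0000 ≤ continuation, so V_u = 0.4640
Node d (S = 38.25): continuation = 1/1.02·[0.3400·0.7170 + 0.6600·12.4875] = 8.3192; exercise value = 6.7500 ≤ continuation, so V_d = 8.3192
Node 0 (S = 45): continuation = 1/1.02·[0.3400·0.4640 + 0.6600·8.3192] = 5.5376; exercise value = 0.0000 ≤ continuation, so V_0 = 5.5376

$5.54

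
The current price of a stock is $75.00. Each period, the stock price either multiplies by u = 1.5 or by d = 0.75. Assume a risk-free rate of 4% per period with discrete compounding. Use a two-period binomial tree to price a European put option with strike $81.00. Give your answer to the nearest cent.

Risk-neutral probability p = (1 + 0.04 − 0.75)/(1.5 − 0.75) = 0.2900/0.7500 = 0.3867
Terminal stock prices: S_uu = 168.8, S_ud = 84.38, S_dd = 42.19
Terminal payoffs (K − S): max(-87.75, 0) = 0, max(-3.375, 0) = 0, max(38.81, 0) = 38.81
Node u (S = 112.5): V_u = 1/1.04·[0.3867·0.0000 + 0.6133·0.0000] = 0.0000
Node d (S = 56.25): V_d = 1/1.04·[0.3867·0.0000 + 0.6133·38.8125] = 22.8894
Node 0 (S = 75): V_0 = 1/1.04·[0.3867·0.0000 + 0.6133·22.8894] = 13.4989

$13.50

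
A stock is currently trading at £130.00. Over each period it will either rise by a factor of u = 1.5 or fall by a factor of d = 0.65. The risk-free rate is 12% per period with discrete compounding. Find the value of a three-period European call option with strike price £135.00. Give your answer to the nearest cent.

£52.64

Risk-neutral probability p = (1 + 0.12 − 0.65)/(1.5 − 0.65) = 0.4700/0.8500 = 0.5529
Terminal stock prices: S_uuu = 438.8, S_uud = 190.1, S_udd = 82.39, S_ddd = 35.7
Terminal payoffs (S − K): max(303.8, 0) = 303.8, max(55.12, 0) = 55.12, max(-52.61, 0) = 0, max(-99.3, 0) = 0
Node uu (S = 292.5): V_uu = 1/1.12·[0.5529·303.7500 + 0.4471·55.1250] = 171.9643
Node ud (S = 126.8): V_ud = 1/1.12·[0.5529·55.1250 + 0.4471·0.0000] = 27.2151
Node dd (S = 54.93): V_dd = 1/1.12·[0.5529·0.0000 + 0.4471·0.0000] = 0.0000
Node u (S = 195): V_u = 1/1.12·[0.5529·171.9643 + 0.4471·27.2151] = 95.7615
Node d (S = 84.5): V_d = 1/1.12·[0.5529·27.2151 + 0.4471·0.0000] = 13.4360
Node 0 (S = 130): V_0 = 1/1.12·[0.5529·95.7615 + 0.4471·13.4360] = 52.6403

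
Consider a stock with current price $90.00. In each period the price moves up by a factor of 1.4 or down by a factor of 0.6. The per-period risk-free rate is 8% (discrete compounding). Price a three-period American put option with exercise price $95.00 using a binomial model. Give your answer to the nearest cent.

Risk-neutral probability p = (1 + 0.08 − 0.6)/(1.4 − 0.6) = 0.4800/0.8000 = 0.6000
Terminal stock prices: S_uuu = 247, S_uud = 105.8, S_udd = 45.36, S_ddd = 19.44
Terminal payoffs (K − S): max(-152, 0) = 0, max(-10.84, 0) = 0, max(49.64, 0) = 49.64, max(75.56, 0) = 75.56
Node uu (S = 176.4): continuation = 1/1.08·[0.6000·0.0000 + 0.4000·0.0000] = 0.0000; exercise value = 0.0000 ≤ continuation, so V_uu = 0.0000
Node ud (S = 75.6): continuation = 1/1.08·[0.6000·0.0000 + 0.4000·49.6400] = 18.3852; exercise value = 19.4000 > continuation, so V_ud = 19.4000 (exercise)
Node dd (S = 32.4): continuation = 1/1.08·[0.6000·49.6400 + 0.4000·75.5600] = 55.5630; exercise value = 62.6000 > continuation, so V_dd = 62.6000 (exercise)
Node u (S = 126): continuation = 1/1.08·[0.6000·0.0000 + 0.4000·19.4000] = 7.1852; exercise value = 0.0000 ≤ continuation, so V_u = 7.1852
Node d (S = 54): continuation = 1/1.08·[0.6000·19.4000 + 0.4000·62.6000] = 33.9630; exercise value = 41.0000 > continuation, so V_d = 41.0000 (exercise)
Node 0 (S = 90): continuation = 1/1.08·[0.6000·7.1852 + 0.4000·41.0000] = 19.1770; exercise value = 5.0000 ≤ continuation, so V_0 = 19.1770

$19.18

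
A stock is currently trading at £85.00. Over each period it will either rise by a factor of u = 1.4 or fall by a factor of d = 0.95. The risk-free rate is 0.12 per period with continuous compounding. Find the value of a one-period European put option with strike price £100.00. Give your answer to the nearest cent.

Risk-neutral probability p = (e^0.12 − 0.95)/(1.4 − 0.95) = 0.1775/0.4500 = 0.3944
Terminal stock prices: S_u = 119, S_d = 80.75
Terminal payoffs (K − S): max(-19, 0) = 0, max(19.25, 0) = 19.25
Node 0 (S = 85): V_0 = e^(−0.12)·[0.3944·0.0000 + 0.6056·19.2500] = 10.3389

£10.34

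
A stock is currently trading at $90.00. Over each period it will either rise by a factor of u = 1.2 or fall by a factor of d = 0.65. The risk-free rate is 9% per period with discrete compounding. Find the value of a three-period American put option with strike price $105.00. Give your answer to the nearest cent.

Risk-neutral probability p = (1 + 0.09 − 0.65)/(1.2 − 0.65) = 0.4400/0.5500 = 0.8000
Terminal stock prices: S_uuu = 155.5, S_uud = 84.24, S_udd = 45.63, S_ddd = 24.72
Terminal payoffs (K − S): max(-50.52, 0) = 0, max(20.76, 0) = 20.76, max(59.37, 0) = 59.37, max(80.28, 0) = 80.28
Node uu (S = 129.6): continuation = 1/1.09·[0.8000·0.0000 + 0.2000·20.7600] = 3.8092; exercise value = 0.0000 ≤ continuation, so V_uu = 3.8092
Node ud (S = 70.2): continuation = 1/1.09·[0.8000·20.7600 + 0.2000·59.3700] = 26.1303; exercise value = 34.8000 > continuation, so V_ud = 34.8000 (exercise)
Node dd (S = 38.03): continuation = 1/1.09·[0.8000·59.3700 + 0.2000·80.2837] = 58.3053; exercise value = 66.9750 > continuation, so V_dd = 66.9750 (exercise)
Node u (S = 108): continuation = 1/1.09·[0.8000·3.8092 + 0.2000·34.8000] = 9.1810; exercise value = 0.0000 ≤ continuation, so V_u = 9.1810
Node d (S = 58.5): continuation = 1/1.09·[0.8000·34.8000 + 0.2000·66.9750] = 37.8303; exercise value = 46.5000 > continuation, so V_d = 46.5000 (exercise)
Node 0 (S = 90): continuation = 1/1.09·[0.8000·9.1810 + 0.2000·46.5000] = 15.2705; exercise value = 15.0000 ≤ continuation, so V_0 = 15.2705

$15.27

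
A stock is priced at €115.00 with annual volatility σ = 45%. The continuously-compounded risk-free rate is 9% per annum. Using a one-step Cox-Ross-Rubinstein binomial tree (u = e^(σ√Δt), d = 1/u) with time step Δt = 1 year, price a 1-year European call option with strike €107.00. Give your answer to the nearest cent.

CRR parameters: u = e^(σ√Δt) = e^(0.45·√1) = 1.5683, d = 1/u = 0.6376
Per-period rate: rΔt = 0.09·1 = 0.09, so R = e^0.09 = 1.0942
Risk-neutral probability p = (e^0.09 − 0.6376)/(1.5683 − 0.6376) = 0.4565/0.9307 = 0.4905
Terminal stock prices: S_u = 180.4, S_d = 73.33
Terminal payoffs (S − K): max(73.36, 0) = 73.36, max(-33.67, 0) = 0
Node 0 (S = 115): V_0 = e^(−0.09)·[0.4905·73.3559 + 0.5095·0.0000] = 32.8875

€32.89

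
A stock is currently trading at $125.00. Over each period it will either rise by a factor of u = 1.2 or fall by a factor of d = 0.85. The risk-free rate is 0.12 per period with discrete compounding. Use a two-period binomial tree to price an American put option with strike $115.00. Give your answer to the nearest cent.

$1.79

Risk-neutral probability p = (1 + 0.12 − 0.85)/(1.2 − 0.85) = 0.2700/0.3500 = 0.7714
Terminal stock prices: S_uu = 180, S_ud = 127.5, S_dd = 90.31
Terminal payoffs (K − S): max(-65, 0) = 0, max(-12.5, 0) = 0, max(24.69, 0) = 24.69
Node u (S = 150): continuation = 1/1.12·[0.7714·0.0000 + 0.2286·0.0000] = 0.0000; exercise value = 0.0000 ≤ continuation, so V_u = 0.0000
Node d (S = 106.2): continuation = 1/1.12·[0.7714·0.0000 + 0.2286·24.6875] = 5.0383; exercise value = 8.7500 > continuation, so V_d = 8.7500 (exercise)
Node 0 (S = 125): continuation = 1/1.12·[0.7714·0.0000 + 0.2286·8.7500] = 1.7857; exercise value = 0.0000 ≤ continuation, so V_0 = 1.7857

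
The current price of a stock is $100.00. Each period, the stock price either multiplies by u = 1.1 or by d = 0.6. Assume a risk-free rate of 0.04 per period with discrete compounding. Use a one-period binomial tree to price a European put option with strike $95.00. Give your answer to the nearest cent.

$4.04

Risk-neutral probability p = (1 + 0.04 − 0.6)/(1.1 − 0.6) = 0.4400/0.5000 = 0.8800
Terminal stock prices: S_u = 110, S_d = 60
Terminal payoffs (K − S): max(-15, 0) = 0, max(35, 0) = 35
Node 0 (S = 100): V_0 = 1/1.04·[0.8800·0.0000 + 0.1200·35.0000] = 4.0385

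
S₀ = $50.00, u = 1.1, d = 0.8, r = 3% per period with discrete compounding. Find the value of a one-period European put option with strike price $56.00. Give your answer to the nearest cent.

Risk-neutral probability p = (1 + 0.03 − 0.8)/(1.1 − 0.8) = 0.2300/0.3000 = 0.7667
Terminal stock prices: S_u = 55, S_d = 40
Terminal payoffs (K − S): max(1, 0) = 1, max(16, 0) = 16
Node 0 (S = 50): V_0 = 1/1.03·[0.7667·1.0000 + 0.2333·16.0000] = 4.3689

$4.37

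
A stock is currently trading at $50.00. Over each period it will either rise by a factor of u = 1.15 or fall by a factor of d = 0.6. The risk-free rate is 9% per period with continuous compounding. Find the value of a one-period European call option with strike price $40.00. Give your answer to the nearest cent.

$14.37

Risk-neutral probability p = (e^0.09 − 0.6)/(1.15 − 0.6) = 0.4942/0.5500 = 0.8985
Terminal stock prices: S_u = 57.5, S_d = 30
Terminal payoffs (S − K): max(17.5, 0) = 17.5, max(-10, 0) = 0
Node 0 (S = 50): V_0 = e^(−0.09)·[0.8985·17.5000 + 0.1015·0.0000] = 14.3704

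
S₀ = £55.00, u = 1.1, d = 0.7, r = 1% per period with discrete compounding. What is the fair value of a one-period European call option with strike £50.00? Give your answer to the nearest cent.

Risk-neutral probability p = (1 + 0.01 − 0.7)/(1.1 − 0.7) = 0.3100/0.4000 = 0.7750
Terminal stock prices: S_u = 60.5, S_d = 38.5
Terminal payoffs (S − K): max(10.5, 0) = 10.5, max(-11.5, 0) = 0
Node 0 (S = 55): V_0 = 1/1.01·[0.7750·10.5000 + 0.2250·0.0000] = 8.0569

£8.06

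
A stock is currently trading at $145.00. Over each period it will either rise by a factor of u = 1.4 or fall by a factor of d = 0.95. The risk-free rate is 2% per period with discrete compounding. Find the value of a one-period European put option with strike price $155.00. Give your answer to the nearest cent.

Risk-neutral probability p = (1 + 0.02 − 0.95)/(1.4 − 0.95) = 0.0700/0.4500 = 0.1556
Terminal stock prices: S_u = 203, S_d = 137.8
Terminal payoffs (K − S): max(-48, 0) = 0, max(17.25, 0) = 17.25
Node 0 (S = 145): V_0 = 1/1.02·[0.1556·0.0000 + 0.8444·17.2500] = 14.2810

$14.28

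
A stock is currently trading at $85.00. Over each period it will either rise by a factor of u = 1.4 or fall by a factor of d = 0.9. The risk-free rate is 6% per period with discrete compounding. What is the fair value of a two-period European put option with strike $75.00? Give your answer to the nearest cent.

$2.53

Risk-neutral probability p = (1 + 0.06 − 0.9)/(1.4 − 0.9) = 0.1600/0.5000 = 0.3200
Terminal stock prices: S_uu = 166.6, S_ud = 107.1, S_dd = 68.85
Terminal payoffs (K − S): max(-91.6, 0) = 0, max(-32.1, 0) = 0, max(6.15, 0) = 6.15
Node u (S = 119): V_u = 1/1.06·[0.3200·0.0000 + 0.6800·0.0000] = 0.0000
Node d (S = 76.5): V_d = 1/1.06·[0.3200·0.0000 + 0.6800·6.1500] = 3.9453
Node 0 (S = 85): V_0 = 1/1.06·[0.3200·0.0000 + 0.6800·3.9453] = 2.5309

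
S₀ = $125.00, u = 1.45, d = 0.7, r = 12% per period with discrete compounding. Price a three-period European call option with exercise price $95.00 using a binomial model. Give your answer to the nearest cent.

$61.97

Risk-neutral probability p = (1 + 0.12 − 0.7)/(1.45 − 0.7) = 0.4200/0.7500 = 0.5600
Terminal stock prices: S_uuu = 381.1, S_uud = 184, S_udd = 88.81, S_ddd = 42.87
Terminal payoffs (S − K): max(286.1, 0) = 286.1, max(88.97, 0) = 88.97, max(-6.188, 0) = 0, max(-52.13, 0) = 0
Node uu (S = 262.8): V_uu = 1/1.12·[0.5600·286.0781 + 0.4400·88.9688] = 177.9911
Node ud (S = 126.9): V_ud = 1/1.12·[0.5600·88.9688 + 0.4400·0.0000] = 44.4844
Node dd (S = 61.25): V_dd = 1/1.12·[0.5600·0.0000 + 0.4400·0.0000] = 0.0000
Node u (S = 181.2): V_u = 1/1.12·[0.5600·177.9911 + 0.4400·44.4844] = 106.4715
Node d (S = 87.5): V_d = 1/1.12·[0.5600·44.4844 + 0.4400·0.0000] = 22.2422
Node 0 (S = 125): V_0 = 1/1.12·[0.5600·106.4715 + 0.4400·22.2422] = 61.9738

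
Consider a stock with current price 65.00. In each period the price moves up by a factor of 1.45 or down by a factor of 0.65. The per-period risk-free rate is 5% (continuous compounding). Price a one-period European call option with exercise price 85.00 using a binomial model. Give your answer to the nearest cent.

Risk-neutral probability p = (e^0.05 − 0.65)/(1.45 − 0.65) = 0.4013/0.8000 = 0.5016
Terminal stock prices: S_u = 94.25, S_d = 42.25
Terminal payoffs (S − K): max(9.25, 0) = 9.25, max(-42.75, 0) = 0
Node 0 (S = 65): V_0 = e^(−0.05)·[0.5016·9.2500 + 0.4984·0.0000] = 4.4134

4.41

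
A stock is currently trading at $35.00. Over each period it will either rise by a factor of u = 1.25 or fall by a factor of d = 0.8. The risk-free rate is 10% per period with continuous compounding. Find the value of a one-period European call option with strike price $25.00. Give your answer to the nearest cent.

$12.38

Risk-neutral probability p = (e^0.1 − 0.8)/(1.25 − 0.8) = 0.3052/0.4500 = 0.6782
Terminal stock prices: S_u = 43.75, S_d = 28
Terminal payoffs (S − K): max(18.75, 0) = 18.75, max(3, 0) = 3
Node 0 (S = 35): V_0 = e^(−0.1)·[0.6782·18.7500 + 0.3218·3.0000] = 12.3791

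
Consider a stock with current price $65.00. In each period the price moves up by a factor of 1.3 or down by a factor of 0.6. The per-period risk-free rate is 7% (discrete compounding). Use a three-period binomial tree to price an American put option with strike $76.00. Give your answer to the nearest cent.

Risk-neutral probability p = (1 + 0.07 − 0.6)/(1.3 − 0.6) = 0.4700/0.7000 = 0.6714
Terminal stock prices: S_uuu = 142.8, S_uud = 65.91, S_udd = 30.42, S_ddd = 14.04
Terminal payoffs (K − S): max(-66.81, 0) = 0, max(10.09, 0) = 10.09, max(45.58, 0) = 45.58, max(61.96, 0) = 61.96
Node uu (S = 109.9): continuation = 1/1.07·[0.6714·0.0000 + 0.3286·10.0900] = 3.0984; exercise value = 0.0000 ≤ continuation, so V_uu = 3.0984
Node ud (S = 50.7): continuation = 1/1.07·[0.6714·10.0900 + 0.3286·45.5800] = 20.3280; exercise value = 25.3000 > continuation, so V_ud = 25.3000 (exercise)
Node dd (S = 23.4): continuation = 1/1.07·[0.6714·45.5800 + 0.3286·61.9600] = 47.6280; exercise value = 52.6000 > continuation, so V_dd = 52.6000 (exercise)
Node u (S = 84.5): continuation = 1/1.07·[0.6714·3.0984 + 0.3286·25.3000] = 9.7133; exercise value = 0.0000 ≤ continuation, so V_u = 9.7133
Node d (S = 39): continuation = 1/1.07·[0.6714·25.3000 + 0.3286·52.6000] = 32.0280; exercise value = 37.0000 > continuation, so V_d = 37.0000 (exercise)
Node 0 (S = 65): continuation = 1/1.07·[0.6714·9.7133 + 0.3286·37.0000] = 17.4569; exercise value = 11.0000 ≤ continuation, so V_0 = 17.4569

$17.46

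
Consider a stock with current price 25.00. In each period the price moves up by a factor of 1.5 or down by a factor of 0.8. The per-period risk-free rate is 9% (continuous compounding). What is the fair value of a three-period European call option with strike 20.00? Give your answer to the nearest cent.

Risk-neutral probability p = (e^0.09 − 0.8)/(1.5 − 0.8) = 0.2942/0.7000 = 0.4202
Terminal stock prices: S_uuu = 84.38, S_uud = 45, S_udd = 24, S_ddd = 12.8
Terminal payoffs (S − K): max(64.38, 0) = 64.38, max(25, 0) = 25, max(4, 0) = 4, max(-7.2, 0) = 0
Node uu (S = 56.25): V_uu = e^(−0.09)·[0.4202·64.3750 + 0.5798·25.0000] = 37.9714
Node ud (S = 30): V_ud = e^(−0.09)·[0.4202·25.0000 + 0.5798·4.0000] = 11.7214
Node dd (S = 16): V_dd = e^(−0.09)·[0.4202·4.0000 + 0.5798·0.0000] = 1.5363
Node u (S = 37.5): V_u = e^(−0.09)·[0.4202·37.9714 + 0.5798·11.7214] = 20.7946
Node d (S = 20): V_d = e^(−0.09)·[0.4202·11.7214 + 0.5798·1.5363] = 5.3160
Node 0 (S = 25): V_0 = e^(−0.09)·[0.4202·20.7946 + 0.5798·5.3160] = 10.8034

10.80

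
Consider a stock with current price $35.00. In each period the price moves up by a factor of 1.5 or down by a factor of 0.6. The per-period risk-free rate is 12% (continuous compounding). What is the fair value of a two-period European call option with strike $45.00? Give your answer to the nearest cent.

Risk-neutral probability p = (e^0.12 − 0.6)/(1.5 − 0.6) = 0.5275/0.9000 = 0.5861
Terminal stock prices: S_uu = 78.75, S_ud = 31.5, S_dd = 12.6
Terminal payoffs (S − K): max(33.75, 0) = 33.75, max(-13.5, 0) = 0, max(-32.4, 0) = 0
Node u (S = 52.5): V_u = e^(−0.12)·[0.5861·33.7500 + 0.4139·0.0000] = 17.5443
Node d (S = 21): V_d = e^(−0.12)·[0.5861·0.0000 + 0.4139·0.0000] = 0.0000
Node 0 (S = 35): V_0 = e^(−0.12)·[0.5861·17.5443 + 0.4139·0.0000] = 9.1201

$9.12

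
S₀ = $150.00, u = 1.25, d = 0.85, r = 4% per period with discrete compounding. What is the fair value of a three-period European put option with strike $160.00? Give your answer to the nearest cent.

$17.30

Risk-neutral probability p = (1 + 0.04 − 0.85)/(1.25 − 0.85) = 0.1900/0.4000 = 0.4750
Terminal stock prices: S_uuu = 293, S_uud = 199.2, S_udd = 135.5, S_ddd = 92.12
Terminal payoffs (K − S): max(-133, 0) = 0, max(-39.22, 0) = 0, max(24.53, 0) = 24.53, max(67.88, 0) = 67.88
Node uu (S = 234.4): V_uu = 1/1.04·[0.4750·0.0000 + 0.5250·0.0000] = 0.0000
Node ud (S = 159.4): V_ud = 1/1.04·[0.4750·0.0000 + 0.5250·24.5313] = 12.3836
Node dd (S = 108.4): V_dd = 1/1.04·[0.4750·24.5313 + 0.5250·67.8813] = 45.4712
Node u (S = 187.5): V_u = 1/1.04·[0.4750·0.0000 + 0.5250·12.3836] = 6.2513
Node d (S = 127.5): V_d = 1/1.04·[0.4750·12.3836 + 0.5250·45.4712] = 28.6101
Node 0 (S = 150): V_0 = 1/1.04·[0.4750·6.2513 + 0.5250·28.6101] = 17.2978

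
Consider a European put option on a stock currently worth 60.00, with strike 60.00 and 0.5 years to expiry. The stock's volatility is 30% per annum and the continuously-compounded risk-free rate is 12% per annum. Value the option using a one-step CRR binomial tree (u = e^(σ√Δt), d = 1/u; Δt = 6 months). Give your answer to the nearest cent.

4.41

CRR parameters: u = e^(σ√Δt) = e^(0.3·√0.5) = 1.2363, d = 1/u = 0.8089
Per-period rate: rΔt = 0.12·0.5 = 0.06, so R = e^0.06 = 1.0618
Risk-neutral probability p = (e^0.06 − 0.8089)/(1.2363 − 0.8089) = 0.2530/0.4275 = 0.5918
Terminal stock prices: S_u = 74.18, S_d = 48.53
Terminal payoffs (K − S): max(-14.18, 0) = 0, max(11.47, 0) = 11.47
Node 0 (S = 60): V_0 = e^(−0.06)·[0.5918·0.0000 + 0.4082·11.4685] = 4.4085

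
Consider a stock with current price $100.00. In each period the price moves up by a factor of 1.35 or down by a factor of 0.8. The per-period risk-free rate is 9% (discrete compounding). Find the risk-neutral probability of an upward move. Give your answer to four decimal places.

Risk-neutral probability p = (1 + 0.09 − 0.8)/(1.35 − 0.8) = 0.2900/0.5500 = 0.5273

p = 0.5273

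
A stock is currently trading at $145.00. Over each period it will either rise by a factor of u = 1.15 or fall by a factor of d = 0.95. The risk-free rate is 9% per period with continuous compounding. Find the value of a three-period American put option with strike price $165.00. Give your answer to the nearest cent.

$20.00

Risk-neutral probability p = (e^0.09 − 0.95)/(1.15 − 0.95) = 0.1442/0.2000 = 0.7209
Terminal stock prices: S_uuu = 220.5, S_uud = 182.2, S_udd = 150.5, S_ddd = 124.3
Terminal payoffs (K − S): max(-55.53, 0) = 0, max(-17.17, 0) = 0, max(14.51, 0) = 14.51, max(40.68, 0) = 40.68
Node uu (S = 191.8): continuation = e^(−0.09)·[0.7209·0.0000 + 0.2791·0.0000] = 0.0000; exercise value = 0.0000 ≤ continuation, so V_uu = 0.0000
Node ud (S = 158.4): continuation = e^(−0.09)·[0.7209·0.0000 + 0.2791·14.5081] = 3.7011; exercise value = 6.5875 > continuation, so V_ud = 6.5875 (exercise)
Node dd (S = 130.9): continuation = e^(−0.09)·[0.7209·14.5081 + 0.2791·40.6806] = 19.9361; exercise value = 34.1375 > continuation, so V_dd = 34.1375 (exercise)
Node u (S = 166.8): continuation = e^(−0.09)·[0.7209·0.0000 + 0.2791·6.5875] = 1.6805; exercise value = 0.0000 ≤ continuation, so V_u = 1.6805
Node d (S = 137.8): continuation = e^(−0.09)·[0.7209·6.5875 + 0.2791·34.1375] = 13.0486; exercise value = 27.2500 > continuation, so V_d = 27.2500 (exercise)
Node 0 (S = 145): continuation = e^(−0.09)·[0.7209·1.6805 + 0.2791·27.2500] = 8.0588; exercise value = 20.0000 > continuation, so V_0 = 20.0000 (exercise)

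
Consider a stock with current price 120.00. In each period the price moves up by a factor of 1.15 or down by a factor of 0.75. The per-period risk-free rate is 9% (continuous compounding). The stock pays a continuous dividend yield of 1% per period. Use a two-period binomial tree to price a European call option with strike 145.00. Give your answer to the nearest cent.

Per-period risk-free factor R = e^0.09 = 1.0942; dividend-adjusted growth = e^(0.09−0.01) = 1.0833.
Risk-neutral probability p = (1.0833 − 0.75)/(1.15 − 0.75) = 0.3333/0.4000 = 0.8332
Terminal stock prices: S_uu = 158.7, S_ud = 103.5, S_dd = 67.5
Terminal payoffs (S − K): max(13.7, 0) = 13.7, max(-41.5, 0) = 0, max(-77.5, 0) = 0
Node u (S = 138): V_u = e^(−0.09)·[0.8332·13.7000 + 0.1668·0.0000] = 10.4326
Node d (S = 90): V_d = e^(−0.09)·[0.8332·0.0000 + 0.1668·0.0000] = 0.0000
Node 0 (S = 120): V_0 = e^(−0.09)·[0.8332·10.4326 + 0.1668·0.0000] = 7.9445

7.94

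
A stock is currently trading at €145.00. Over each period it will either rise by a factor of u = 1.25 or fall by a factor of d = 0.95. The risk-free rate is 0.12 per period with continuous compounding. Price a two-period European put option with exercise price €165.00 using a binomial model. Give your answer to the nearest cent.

€4.48

Risk-neutral probability p = (e^0.12 − 0.95)/(1.25 − 0.95) = 0.1775/0.3000 = 0.5917
Terminal stock prices: S_uu = 226.6, S_ud = 172.2, S_dd = 130.9
Terminal payoffs (K − S): max(-61.56, 0) = 0, max(-7.188, 0) = 0, max(34.14, 0) = 34.14
Node u (S = 181.2): V_u = e^(−0.12)·[0.5917·0.0000 + 0.4083·0.0000] = 0.0000
Node d (S = 137.8): V_d = e^(−0.12)·[0.5917·0.0000 + 0.4083·34.1375] = 12.3635
Node 0 (S = 145): V_0 = e^(−0.12)·[0.5917·0.0000 + 0.4083·12.3635] = 4.4777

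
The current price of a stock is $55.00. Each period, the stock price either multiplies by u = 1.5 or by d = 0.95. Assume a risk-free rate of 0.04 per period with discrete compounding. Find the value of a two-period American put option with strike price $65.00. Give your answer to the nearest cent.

$10.25

Risk-neutral probability p = (1 + 0.04 − 0.95)/(1.5 − 0.95) = 0.0900/0.5500 = 0.1636
Terminal stock prices: S_uu = 123.8, S_ud = 78.38, S_dd = 49.64
Terminal payoffs (K − S): max(-58.75, 0) = 0, max(-13.38, 0) = 0, max(15.36, 0) = 15.36
Node u (S = 82.5): continuation = 1/1.04·[0.1636·0.0000 + 0.8364·0.0000] = 0.0000; exercise value = 0.0000 ≤ continuation, so V_u = 0.0000
Node d (S = 52.25): continuation = 1/1.04·[0.1636·0.0000 + 0.8364·15.3625] = 12.3545; exercise value = 12.7500 > continuation, so V_d = 12.7500 (exercise)
Node 0 (S = 55): continuation = 1/1.04·[0.1636·0.0000 + 0.8364·12.7500] = 10.2535; exercise value = 10.0000 ≤ continuation, so V_0 = 10.2535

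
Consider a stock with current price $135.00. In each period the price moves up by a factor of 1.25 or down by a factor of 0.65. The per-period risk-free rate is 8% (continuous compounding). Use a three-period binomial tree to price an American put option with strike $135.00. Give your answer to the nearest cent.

$16.45

Risk-neutral probability p = (e^0.08 − 0.65)/(1.25 − 0.65) = 0.4333/0.6000 = 0.7221
Terminal stock prices: S_uuu = 263.7, S_uud = 137.1, S_udd = 71.3, S_ddd = 37.07
Terminal payoffs (K − S): max(-128.7, 0) = 0, max(-2.109, 0) = 0, max(63.7, 0) = 63.7, max(97.93, 0) = 97.93
Node uu (S = 210.9): continuation = e^(−0.08)·[0.7221·0.0000 + 0.2779·0.0000] = 0.0000; exercise value = 0.0000 ≤ continuation, so V_uu = 0.0000
Node ud (S = 109.7): continuation = e^(−0.08)·[0.7221·0.0000 + 0.2779·63.7031] = 16.3394; exercise value = 25.3125 > continuation, so V_ud = 25.3125 (exercise)
Node dd (S = 57.04): continuation = e^(−0.08)·[0.7221·63.7031 + 0.2779·97.9256] = 67.5832; exercise value = 77.9625 > continuation, so V_dd = 77.9625 (exercise)
Node u (S = 168.8): continuation = e^(−0.08)·[0.7221·0.0000 + 0.2779·25.3125] = 6.4925; exercise value = 0.0000 ≤ continuation, so V_u = 6.4925
Node d (S = 87.75): continuation = e^(−0.08)·[0.7221·25.3125 + 0.2779·77.9625] = 36.8707; exercise value = 47.2500 > continuation, so V_d = 47.2500 (exercise)
Node 0 (S = 135): continuation = e^(−0.08)·[0.7221·6.4925 + 0.2779·47.2500] = 16.4473; exercise value = 0.0000 ≤ continuation, so V_0 = 16.4473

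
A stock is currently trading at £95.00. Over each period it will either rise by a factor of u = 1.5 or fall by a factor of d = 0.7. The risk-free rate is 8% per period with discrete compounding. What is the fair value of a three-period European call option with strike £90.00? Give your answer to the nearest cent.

£36.44

Risk-neutral probability p = (1 + 0.08 − 0.7)/(1.5 − 0.7) = 0.3800/0.8000 = 0.4750
Terminal stock prices: S_uuu = 320.6, S_uud = 149.6, S_udd = 69.82, S_ddd = 32.58
Terminal payoffs (S − K): max(230.6, 0) = 230.6, max(59.62, 0) = 59.62, max(-20.18, 0) = 0, max(-57.42, 0) = 0
Node uu (S = 213.8): V_uu = 1/1.08·[0.4750·230.6250 + 0.5250·59.6250] = 130.4167
Node ud (S = 99.75): V_ud = 1/1.08·[0.4750·59.6250 + 0.5250·0.0000] = 26.2240
Node dd (S = 46.55): V_dd = 1/1.08·[0.4750·0.0000 + 0.5250·0.0000] = 0.0000
Node u (S = 142.5): V_u = 1/1.08·[0.4750·130.4167 + 0.5250·26.2240] = 70.1069
Node d (S = 66.5): V_d = 1/1.08·[0.4750·26.2240 + 0.5250·0.0000] = 11.5337
Node 0 (S = 95): V_0 = 1/1.08·[0.4750·70.1069 + 0.5250·11.5337] = 36.4407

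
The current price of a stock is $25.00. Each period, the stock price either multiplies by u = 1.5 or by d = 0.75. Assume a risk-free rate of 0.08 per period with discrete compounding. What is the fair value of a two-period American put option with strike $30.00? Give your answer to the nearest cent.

$6.23

Risk-neutral probability p = (1 + 0.08 − 0.75)/(1.5 − 0.75) = 0.3300/0.7500 = 0.4400
Terminal stock prices: S_uu = 56.25, S_ud = 28.12, S_dd = 14.06
Terminal payoffs (K − S): max(-26.25, 0) = 0, max(1.875, 0) = 1.875, max(15.94, 0) = 15.94
Node u (S = 37.5): continuation = 1/1.08·[0.4400·0.0000 + 0.5600·1.8750] = 0.9722; exercise value = 0.0000 ≤ continuation, so V_u = 0.9722
Node d (S = 18.75): continuation = 1/1.08·[0.4400·1.8750 + 0.5600·15.9375] = 9.0278; exercise value = 11.2500 > continuation, so V_d = 11.2500 (exercise)
Node 0 (S = 25): continuation = 1/1.08·[0.4400·0.9722 + 0.5600·11.2500] = 6.2294; exercise value = 5.0000 ≤ continuation, so V_0 = 6.2294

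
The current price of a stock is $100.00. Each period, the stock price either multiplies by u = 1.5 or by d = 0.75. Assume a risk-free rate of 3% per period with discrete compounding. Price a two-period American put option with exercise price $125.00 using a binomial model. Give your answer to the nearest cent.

$33.18

Risk-neutral probability p = (1 + 0.03 − 0.75)/(1.5 − 0.75) = 0.2800/0.7500 = 0.3733
Terminal stock prices: S_uu = 225, S_ud = 112.5, S_dd = 56.25
Terminal payoffs (K − S): max(-100, 0) = 0, max(12.5, 0) = 12.5, max(68.75, 0) = 68.75
Node u (S = 150): continuation = 1/1.03·[0.3733·0.0000 + 0.6267·12.5000] = 7.6052; exercise value = 0.0000 ≤ continuation, so V_u = 7.6052
Node d (S = 75): continuation = 1/1.03·[0.3733·12.5000 + 0.6267·68.7500] = 46.3592; exercise value = 50.0000 > continuation, so V_d = 50.0000 (exercise)
Node 0 (S = 100): continuation = 1/1.03·[0.3733·7.6052 + 0.6267·50.0000] = 33.1773; exercise value = 25.0000 ≤ continuation, so V_0 = 33.1773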